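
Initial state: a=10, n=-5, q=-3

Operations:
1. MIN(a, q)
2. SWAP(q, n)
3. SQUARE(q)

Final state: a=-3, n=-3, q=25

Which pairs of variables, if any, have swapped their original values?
None

Comparing initial and final values:
q: -3 → 25
a: 10 → -3
n: -5 → -3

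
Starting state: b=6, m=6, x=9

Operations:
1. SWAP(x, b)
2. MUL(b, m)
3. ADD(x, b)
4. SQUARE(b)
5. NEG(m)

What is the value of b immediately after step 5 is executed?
b = 2916

Tracing b through execution:
Initial: b = 6
After step 1 (SWAP(x, b)): b = 9
After step 2 (MUL(b, m)): b = 54
After step 3 (ADD(x, b)): b = 54
After step 4 (SQUARE(b)): b = 2916
After step 5 (NEG(m)): b = 2916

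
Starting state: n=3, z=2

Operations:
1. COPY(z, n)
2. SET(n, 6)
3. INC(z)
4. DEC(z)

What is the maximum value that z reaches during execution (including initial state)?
4

Values of z at each step:
Initial: z = 2
After step 1: z = 3
After step 2: z = 3
After step 3: z = 4 ← maximum
After step 4: z = 3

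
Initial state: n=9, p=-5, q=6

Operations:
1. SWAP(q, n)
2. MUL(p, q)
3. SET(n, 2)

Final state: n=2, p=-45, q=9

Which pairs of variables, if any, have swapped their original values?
None

Comparing initial and final values:
q: 6 → 9
n: 9 → 2
p: -5 → -45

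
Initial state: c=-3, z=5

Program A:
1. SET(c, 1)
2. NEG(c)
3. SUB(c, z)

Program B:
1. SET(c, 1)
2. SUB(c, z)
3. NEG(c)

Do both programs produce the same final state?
No

Program A final state: c=-6, z=5
Program B final state: c=4, z=5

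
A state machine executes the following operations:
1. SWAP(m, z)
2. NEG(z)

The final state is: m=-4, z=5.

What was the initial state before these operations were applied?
m=-5, z=-4

Working backwards:
Final state: m=-4, z=5
Before step 2 (NEG(z)): m=-4, z=-5
Before step 1 (SWAP(m, z)): m=-5, z=-4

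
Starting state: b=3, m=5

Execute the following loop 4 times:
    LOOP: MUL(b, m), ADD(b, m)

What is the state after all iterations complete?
b=2655, m=5

Iteration trace:
Start: b=3, m=5
After iteration 1: b=20, m=5
After iteration 2: b=105, m=5
After iteration 3: b=530, m=5
After iteration 4: b=2655, m=5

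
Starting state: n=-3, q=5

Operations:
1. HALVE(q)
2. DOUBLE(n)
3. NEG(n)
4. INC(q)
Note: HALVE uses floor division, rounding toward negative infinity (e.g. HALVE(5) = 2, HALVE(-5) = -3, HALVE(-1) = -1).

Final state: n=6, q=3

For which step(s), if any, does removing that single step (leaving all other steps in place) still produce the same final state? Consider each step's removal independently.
None - removing any single step changes the final result

Testing removal of each single step:
Without step 1: final = n=6, q=6 (different)
Without step 2: final = n=3, q=3 (different)
Without step 3: final = n=-6, q=3 (different)
Without step 4: final = n=6, q=2 (different)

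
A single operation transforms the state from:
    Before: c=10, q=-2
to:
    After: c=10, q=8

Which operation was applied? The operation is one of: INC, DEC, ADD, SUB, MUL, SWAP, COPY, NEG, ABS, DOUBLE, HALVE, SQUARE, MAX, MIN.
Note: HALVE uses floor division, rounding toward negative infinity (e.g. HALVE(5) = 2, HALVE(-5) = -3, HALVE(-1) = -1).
ADD(q, c)

Analyzing the change:
Before: c=10, q=-2
After: c=10, q=8
Variable q changed from -2 to 8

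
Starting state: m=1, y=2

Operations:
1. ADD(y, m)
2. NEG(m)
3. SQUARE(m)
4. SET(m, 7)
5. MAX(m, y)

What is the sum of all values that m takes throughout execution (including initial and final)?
16

Values of m at each step:
Initial: m = 1
After step 1: m = 1
After step 2: m = -1
After step 3: m = 1
After step 4: m = 7
After step 5: m = 7
Sum = 1 + 1 + -1 + 1 + 7 + 7 = 16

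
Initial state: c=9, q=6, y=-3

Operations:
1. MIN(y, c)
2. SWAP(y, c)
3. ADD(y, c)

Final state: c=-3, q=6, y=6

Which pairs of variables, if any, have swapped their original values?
None

Comparing initial and final values:
q: 6 → 6
c: 9 → -3
y: -3 → 6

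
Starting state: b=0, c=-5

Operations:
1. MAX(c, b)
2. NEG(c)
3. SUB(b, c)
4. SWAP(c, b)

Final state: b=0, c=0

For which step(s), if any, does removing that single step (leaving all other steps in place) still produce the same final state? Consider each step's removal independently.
Step(s) 2, 3, 4

Testing removal of each single step:
Without step 1: final = b=5, c=-5 (different)
Without step 2: final = b=0, c=0 (same)
Without step 3: final = b=0, c=0 (same)
Without step 4: final = b=0, c=0 (same)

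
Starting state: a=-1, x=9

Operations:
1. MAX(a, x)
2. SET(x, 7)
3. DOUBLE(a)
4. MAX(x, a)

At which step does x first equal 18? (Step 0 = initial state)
Step 4

Tracing x:
Initial: x = 9
After step 1: x = 9
After step 2: x = 7
After step 3: x = 7
After step 4: x = 18 ← first occurrence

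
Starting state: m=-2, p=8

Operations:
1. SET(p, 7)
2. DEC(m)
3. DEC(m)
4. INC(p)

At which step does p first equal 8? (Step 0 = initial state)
Step 0

Tracing p:
Initial: p = 8 ← first occurrence
After step 1: p = 7
After step 2: p = 7
After step 3: p = 7
After step 4: p = 8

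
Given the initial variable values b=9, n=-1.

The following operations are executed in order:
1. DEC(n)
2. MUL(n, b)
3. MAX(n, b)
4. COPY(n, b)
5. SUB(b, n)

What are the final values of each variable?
{b: 0, n: 9}

Step-by-step execution:
Initial: b=9, n=-1
After step 1 (DEC(n)): b=9, n=-2
After step 2 (MUL(n, b)): b=9, n=-18
After step 3 (MAX(n, b)): b=9, n=9
After step 4 (COPY(n, b)): b=9, n=9
After step 5 (SUB(b, n)): b=0, n=9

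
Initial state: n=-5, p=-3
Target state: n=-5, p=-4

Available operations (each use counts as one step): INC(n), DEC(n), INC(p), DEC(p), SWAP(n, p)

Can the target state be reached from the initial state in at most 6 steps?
Yes

Path (1 step): DEC(p)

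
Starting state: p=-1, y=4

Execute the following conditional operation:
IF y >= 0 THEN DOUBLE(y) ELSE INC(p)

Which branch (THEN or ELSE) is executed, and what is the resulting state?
Branch: THEN, Final state: p=-1, y=8

Evaluating condition: y >= 0
y = 4
Condition is True, so THEN branch executes
After DOUBLE(y): p=-1, y=8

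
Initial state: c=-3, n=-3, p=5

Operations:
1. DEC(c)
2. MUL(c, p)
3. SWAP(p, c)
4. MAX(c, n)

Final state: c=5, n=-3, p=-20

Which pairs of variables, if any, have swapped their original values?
None

Comparing initial and final values:
p: 5 → -20
c: -3 → 5
n: -3 → -3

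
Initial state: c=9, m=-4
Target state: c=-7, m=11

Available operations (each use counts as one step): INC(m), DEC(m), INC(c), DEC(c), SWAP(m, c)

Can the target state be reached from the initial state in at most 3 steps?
No

The target state cannot be reached within 3 steps.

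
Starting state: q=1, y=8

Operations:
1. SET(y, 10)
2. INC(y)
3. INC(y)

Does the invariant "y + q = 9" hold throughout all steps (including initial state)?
No, violated after step 1

The invariant is violated after step 1.

State at each step:
Initial: q=1, y=8
After step 1: q=1, y=10
After step 2: q=1, y=11
After step 3: q=1, y=12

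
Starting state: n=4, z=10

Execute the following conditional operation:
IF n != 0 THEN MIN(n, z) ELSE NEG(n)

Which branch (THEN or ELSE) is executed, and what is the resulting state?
Branch: THEN, Final state: n=4, z=10

Evaluating condition: n != 0
n = 4
Condition is True, so THEN branch executes
After MIN(n, z): n=4, z=10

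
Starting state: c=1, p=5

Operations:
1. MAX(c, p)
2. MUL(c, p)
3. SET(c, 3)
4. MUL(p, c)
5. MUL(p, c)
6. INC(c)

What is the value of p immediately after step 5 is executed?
p = 45

Tracing p through execution:
Initial: p = 5
After step 1 (MAX(c, p)): p = 5
After step 2 (MUL(c, p)): p = 5
After step 3 (SET(c, 3)): p = 5
After step 4 (MUL(p, c)): p = 15
After step 5 (MUL(p, c)): p = 45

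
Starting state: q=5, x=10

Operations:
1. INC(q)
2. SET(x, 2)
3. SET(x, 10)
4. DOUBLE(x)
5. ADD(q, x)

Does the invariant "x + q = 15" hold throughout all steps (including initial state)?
No, violated after step 1

The invariant is violated after step 1.

State at each step:
Initial: q=5, x=10
After step 1: q=6, x=10
After step 2: q=6, x=2
After step 3: q=6, x=10
After step 4: q=6, x=20
After step 5: q=26, x=20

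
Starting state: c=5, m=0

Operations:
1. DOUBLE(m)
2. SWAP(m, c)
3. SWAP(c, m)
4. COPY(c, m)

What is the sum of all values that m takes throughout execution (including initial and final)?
5

Values of m at each step:
Initial: m = 0
After step 1: m = 0
After step 2: m = 5
After step 3: m = 0
After step 4: m = 0
Sum = 0 + 0 + 5 + 0 + 0 = 5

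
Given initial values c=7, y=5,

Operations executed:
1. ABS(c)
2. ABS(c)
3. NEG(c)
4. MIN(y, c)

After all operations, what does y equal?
y = -7

Tracing execution:
Step 1: ABS(c) → y = 5
Step 2: ABS(c) → y = 5
Step 3: NEG(c) → y = 5
Step 4: MIN(y, c) → y = -7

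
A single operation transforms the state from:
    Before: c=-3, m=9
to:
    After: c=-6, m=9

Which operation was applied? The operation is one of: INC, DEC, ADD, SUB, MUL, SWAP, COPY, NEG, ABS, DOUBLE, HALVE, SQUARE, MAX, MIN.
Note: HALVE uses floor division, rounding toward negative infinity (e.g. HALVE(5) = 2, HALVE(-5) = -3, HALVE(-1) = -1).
DOUBLE(c)

Analyzing the change:
Before: c=-3, m=9
After: c=-6, m=9
Variable c changed from -3 to -6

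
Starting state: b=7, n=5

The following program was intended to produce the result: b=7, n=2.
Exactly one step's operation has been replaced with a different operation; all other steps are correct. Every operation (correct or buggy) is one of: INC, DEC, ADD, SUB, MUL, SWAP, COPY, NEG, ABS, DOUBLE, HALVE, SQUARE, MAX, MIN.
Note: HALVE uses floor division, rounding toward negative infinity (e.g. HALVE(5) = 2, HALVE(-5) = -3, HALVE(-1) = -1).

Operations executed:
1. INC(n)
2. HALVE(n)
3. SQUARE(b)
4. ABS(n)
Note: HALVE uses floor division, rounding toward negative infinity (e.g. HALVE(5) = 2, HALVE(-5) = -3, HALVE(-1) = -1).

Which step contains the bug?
Step 3

Trace with buggy code:
Initial: b=7, n=5
After step 1: b=7, n=6
After step 2: b=7, n=3
After step 3: b=49, n=3
After step 4: b=49, n=3
Actual final b=49, n=3 ≠ expected b=7, n=2.
Step 3 is the only position where a single-operation replacement can produce the expected result.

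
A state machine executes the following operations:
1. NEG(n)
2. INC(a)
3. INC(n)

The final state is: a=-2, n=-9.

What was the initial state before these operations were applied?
a=-3, n=10

Working backwards:
Final state: a=-2, n=-9
Before step 3 (INC(n)): a=-2, n=-10
Before step 2 (INC(a)): a=-3, n=-10
Before step 1 (NEG(n)): a=-3, n=10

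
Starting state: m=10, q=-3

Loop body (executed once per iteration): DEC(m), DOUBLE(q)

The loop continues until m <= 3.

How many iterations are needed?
7

Tracing iterations:
Initial: m=10, q=-3
After iteration 1: m=9, q=-6
After iteration 2: m=8, q=-12
After iteration 3: m=7, q=-24
After iteration 4: m=6, q=-48
After iteration 5: m=5, q=-96
After iteration 6: m=4, q=-192
After iteration 7: m=3, q=-384
m <= 3 now holds, so the loop exits after 7 iterations.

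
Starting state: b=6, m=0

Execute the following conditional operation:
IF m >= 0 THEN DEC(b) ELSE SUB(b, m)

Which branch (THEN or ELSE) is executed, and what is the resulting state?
Branch: THEN, Final state: b=5, m=0

Evaluating condition: m >= 0
m = 0
Condition is True, so THEN branch executes
After DEC(b): b=5, m=0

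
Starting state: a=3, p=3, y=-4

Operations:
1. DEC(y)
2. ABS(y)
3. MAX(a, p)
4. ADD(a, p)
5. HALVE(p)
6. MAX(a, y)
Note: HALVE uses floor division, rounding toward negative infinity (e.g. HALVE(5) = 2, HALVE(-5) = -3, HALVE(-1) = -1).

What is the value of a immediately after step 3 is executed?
a = 3

Tracing a through execution:
Initial: a = 3
After step 1 (DEC(y)): a = 3
After step 2 (ABS(y)): a = 3
After step 3 (MAX(a, p)): a = 3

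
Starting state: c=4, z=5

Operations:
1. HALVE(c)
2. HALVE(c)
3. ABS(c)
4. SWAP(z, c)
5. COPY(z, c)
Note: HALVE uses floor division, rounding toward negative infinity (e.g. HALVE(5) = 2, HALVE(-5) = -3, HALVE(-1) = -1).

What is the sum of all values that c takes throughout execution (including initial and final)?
18

Values of c at each step:
Initial: c = 4
After step 1: c = 2
After step 2: c = 1
After step 3: c = 1
After step 4: c = 5
After step 5: c = 5
Sum = 4 + 2 + 1 + 1 + 5 + 5 = 18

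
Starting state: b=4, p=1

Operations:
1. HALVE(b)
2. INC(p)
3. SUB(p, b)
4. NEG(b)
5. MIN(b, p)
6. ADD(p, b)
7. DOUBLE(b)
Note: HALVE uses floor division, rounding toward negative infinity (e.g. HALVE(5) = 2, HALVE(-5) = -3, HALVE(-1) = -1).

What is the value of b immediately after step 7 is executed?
b = -4

Tracing b through execution:
Initial: b = 4
After step 1 (HALVE(b)): b = 2
After step 2 (INC(p)): b = 2
After step 3 (SUB(p, b)): b = 2
After step 4 (NEG(b)): b = -2
After step 5 (MIN(b, p)): b = -2
After step 6 (ADD(p, b)): b = -2
After step 7 (DOUBLE(b)): b = -4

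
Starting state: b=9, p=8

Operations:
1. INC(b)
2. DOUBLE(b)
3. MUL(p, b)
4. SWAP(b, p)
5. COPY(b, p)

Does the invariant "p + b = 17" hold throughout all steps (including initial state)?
No, violated after step 1

The invariant is violated after step 1.

State at each step:
Initial: b=9, p=8
After step 1: b=10, p=8
After step 2: b=20, p=8
After step 3: b=20, p=160
After step 4: b=160, p=20
After step 5: b=20, p=20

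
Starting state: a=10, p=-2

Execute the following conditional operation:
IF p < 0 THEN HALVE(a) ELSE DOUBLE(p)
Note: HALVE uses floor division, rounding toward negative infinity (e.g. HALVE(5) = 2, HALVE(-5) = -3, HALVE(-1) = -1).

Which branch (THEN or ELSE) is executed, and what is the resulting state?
Branch: THEN, Final state: a=5, p=-2

Evaluating condition: p < 0
p = -2
Condition is True, so THEN branch executes
After HALVE(a): a=5, p=-2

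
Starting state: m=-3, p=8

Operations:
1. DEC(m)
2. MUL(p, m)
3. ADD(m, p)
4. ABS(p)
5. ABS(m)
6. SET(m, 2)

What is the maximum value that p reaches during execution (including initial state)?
32

Values of p at each step:
Initial: p = 8
After step 1: p = 8
After step 2: p = -32
After step 3: p = -32
After step 4: p = 32 ← maximum
After step 5: p = 32
After step 6: p = 32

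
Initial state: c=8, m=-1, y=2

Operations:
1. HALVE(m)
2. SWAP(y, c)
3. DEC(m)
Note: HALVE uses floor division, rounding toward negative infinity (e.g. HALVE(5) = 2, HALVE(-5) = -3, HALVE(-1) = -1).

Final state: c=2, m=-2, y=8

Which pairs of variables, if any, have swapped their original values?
(y, c)

Comparing initial and final values:
y: 2 → 8
m: -1 → -2
c: 8 → 2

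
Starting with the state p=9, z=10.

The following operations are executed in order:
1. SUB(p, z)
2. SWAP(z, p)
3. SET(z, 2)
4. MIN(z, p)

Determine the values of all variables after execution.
{p: 10, z: 2}

Step-by-step execution:
Initial: p=9, z=10
After step 1 (SUB(p, z)): p=-1, z=10
After step 2 (SWAP(z, p)): p=10, z=-1
After step 3 (SET(z, 2)): p=10, z=2
After step 4 (MIN(z, p)): p=10, z=2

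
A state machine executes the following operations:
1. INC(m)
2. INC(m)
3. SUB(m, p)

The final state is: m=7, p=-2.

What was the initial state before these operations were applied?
m=3, p=-2

Working backwards:
Final state: m=7, p=-2
Before step 3 (SUB(m, p)): m=5, p=-2
Before step 2 (INC(m)): m=4, p=-2
Before step 1 (INC(m)): m=3, p=-2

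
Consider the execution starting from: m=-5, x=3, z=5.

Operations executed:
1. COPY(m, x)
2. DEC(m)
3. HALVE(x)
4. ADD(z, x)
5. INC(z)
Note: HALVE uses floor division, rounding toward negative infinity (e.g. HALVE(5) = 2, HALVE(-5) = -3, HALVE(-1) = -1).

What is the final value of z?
z = 7

Tracing execution:
Step 1: COPY(m, x) → z = 5
Step 2: DEC(m) → z = 5
Step 3: HALVE(x) → z = 5
Step 4: ADD(z, x) → z = 6
Step 5: INC(z) → z = 7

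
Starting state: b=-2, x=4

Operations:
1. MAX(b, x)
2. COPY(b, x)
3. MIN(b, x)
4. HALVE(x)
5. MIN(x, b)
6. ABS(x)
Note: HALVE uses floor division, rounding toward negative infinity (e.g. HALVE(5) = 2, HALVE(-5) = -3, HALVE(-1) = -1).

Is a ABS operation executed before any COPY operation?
No

First ABS: step 6
First COPY: step 2
Since 6 > 2, COPY comes first.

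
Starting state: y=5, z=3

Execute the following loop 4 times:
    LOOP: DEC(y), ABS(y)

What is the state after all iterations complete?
y=1, z=3

Iteration trace:
Start: y=5, z=3
After iteration 1: y=4, z=3
After iteration 2: y=3, z=3
After iteration 3: y=2, z=3
After iteration 4: y=1, z=3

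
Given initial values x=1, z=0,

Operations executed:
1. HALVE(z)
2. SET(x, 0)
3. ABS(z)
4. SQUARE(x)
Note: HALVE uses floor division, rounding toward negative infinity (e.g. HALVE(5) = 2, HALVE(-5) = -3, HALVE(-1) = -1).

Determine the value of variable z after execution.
z = 0

Tracing execution:
Step 1: HALVE(z) → z = 0
Step 2: SET(x, 0) → z = 0
Step 3: ABS(z) → z = 0
Step 4: SQUARE(x) → z = 0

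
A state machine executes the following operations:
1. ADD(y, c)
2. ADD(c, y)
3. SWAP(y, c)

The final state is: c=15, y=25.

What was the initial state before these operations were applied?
c=10, y=5

Working backwards:
Final state: c=15, y=25
Before step 3 (SWAP(y, c)): c=25, y=15
Before step 2 (ADD(c, y)): c=10, y=15
Before step 1 (ADD(y, c)): c=10, y=5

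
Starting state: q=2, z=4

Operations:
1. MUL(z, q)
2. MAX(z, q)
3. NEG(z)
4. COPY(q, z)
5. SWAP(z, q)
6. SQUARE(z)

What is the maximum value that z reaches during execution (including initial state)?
64

Values of z at each step:
Initial: z = 4
After step 1: z = 8
After step 2: z = 8
After step 3: z = -8
After step 4: z = -8
After step 5: z = -8
After step 6: z = 64 ← maximum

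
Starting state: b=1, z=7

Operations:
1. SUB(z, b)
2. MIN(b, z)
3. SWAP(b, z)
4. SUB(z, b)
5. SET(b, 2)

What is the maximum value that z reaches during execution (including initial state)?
7

Values of z at each step:
Initial: z = 7 ← maximum
After step 1: z = 6
After step 2: z = 6
After step 3: z = 1
After step 4: z = -5
After step 5: z = -5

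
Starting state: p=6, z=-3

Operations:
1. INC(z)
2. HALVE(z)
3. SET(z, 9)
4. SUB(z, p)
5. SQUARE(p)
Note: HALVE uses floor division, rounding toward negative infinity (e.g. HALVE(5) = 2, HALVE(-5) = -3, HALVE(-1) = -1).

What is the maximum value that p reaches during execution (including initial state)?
36

Values of p at each step:
Initial: p = 6
After step 1: p = 6
After step 2: p = 6
After step 3: p = 6
After step 4: p = 6
After step 5: p = 36 ← maximum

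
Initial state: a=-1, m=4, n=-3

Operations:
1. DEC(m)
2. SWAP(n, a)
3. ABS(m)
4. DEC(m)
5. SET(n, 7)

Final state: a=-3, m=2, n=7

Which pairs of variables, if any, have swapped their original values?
None

Comparing initial and final values:
m: 4 → 2
a: -1 → -3
n: -3 → 7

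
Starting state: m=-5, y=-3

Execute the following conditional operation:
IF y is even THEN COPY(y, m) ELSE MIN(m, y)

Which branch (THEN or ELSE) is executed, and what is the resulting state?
Branch: ELSE, Final state: m=-5, y=-3

Evaluating condition: y is even
Condition is False, so ELSE branch executes
After MIN(m, y): m=-5, y=-3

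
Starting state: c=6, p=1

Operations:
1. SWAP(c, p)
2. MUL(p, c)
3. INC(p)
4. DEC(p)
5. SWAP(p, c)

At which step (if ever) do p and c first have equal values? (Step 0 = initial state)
Never

p and c never become equal during execution.

Comparing values at each step:
Initial: p=1, c=6
After step 1: p=6, c=1
After step 2: p=6, c=1
After step 3: p=7, c=1
After step 4: p=6, c=1
After step 5: p=1, c=6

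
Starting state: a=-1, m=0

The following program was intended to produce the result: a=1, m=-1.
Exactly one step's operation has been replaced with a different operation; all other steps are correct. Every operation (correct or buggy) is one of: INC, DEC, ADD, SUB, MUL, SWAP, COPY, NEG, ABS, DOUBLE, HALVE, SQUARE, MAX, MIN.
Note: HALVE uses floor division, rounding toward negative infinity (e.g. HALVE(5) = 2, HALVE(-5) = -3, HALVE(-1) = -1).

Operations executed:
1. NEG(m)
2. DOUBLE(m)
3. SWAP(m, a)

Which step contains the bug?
Step 2

Trace with buggy code:
Initial: a=-1, m=0
After step 1: a=-1, m=0
After step 2: a=-1, m=0
After step 3: a=0, m=-1
Actual final a=0, m=-1 ≠ expected a=1, m=-1.
Step 2 is the only position where a single-operation replacement can produce the expected result.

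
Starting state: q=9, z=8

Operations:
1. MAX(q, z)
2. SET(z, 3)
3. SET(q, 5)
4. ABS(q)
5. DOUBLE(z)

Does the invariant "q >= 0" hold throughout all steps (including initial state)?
Yes

The invariant holds at every step.

State at each step:
Initial: q=9, z=8
After step 1: q=9, z=8
After step 2: q=9, z=3
After step 3: q=5, z=3
After step 4: q=5, z=3
After step 5: q=5, z=6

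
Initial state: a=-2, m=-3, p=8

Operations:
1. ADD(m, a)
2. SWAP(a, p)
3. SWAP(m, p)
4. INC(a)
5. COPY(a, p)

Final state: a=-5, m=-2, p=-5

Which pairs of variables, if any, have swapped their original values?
None

Comparing initial and final values:
p: 8 → -5
m: -3 → -2
a: -2 → -5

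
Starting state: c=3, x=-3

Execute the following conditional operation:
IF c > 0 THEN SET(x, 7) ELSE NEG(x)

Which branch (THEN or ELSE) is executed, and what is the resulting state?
Branch: THEN, Final state: c=3, x=7

Evaluating condition: c > 0
c = 3
Condition is True, so THEN branch executes
After SET(x, 7): c=3, x=7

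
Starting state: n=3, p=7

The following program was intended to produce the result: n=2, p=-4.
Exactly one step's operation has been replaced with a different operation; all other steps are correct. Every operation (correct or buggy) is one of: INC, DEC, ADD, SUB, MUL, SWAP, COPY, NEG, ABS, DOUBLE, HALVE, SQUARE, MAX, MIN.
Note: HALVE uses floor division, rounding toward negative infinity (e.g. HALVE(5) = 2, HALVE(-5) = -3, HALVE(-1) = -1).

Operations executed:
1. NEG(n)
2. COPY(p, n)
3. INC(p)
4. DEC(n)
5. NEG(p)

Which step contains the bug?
Step 1

Trace with buggy code:
Initial: n=3, p=7
After step 1: n=-3, p=7
After step 2: n=-3, p=-3
After step 3: n=-3, p=-2
After step 4: n=-4, p=-2
After step 5: n=-4, p=2
Actual final n=-4, p=2 ≠ expected n=2, p=-4.
Step 1 is the only position where a single-operation replacement can produce the expected result.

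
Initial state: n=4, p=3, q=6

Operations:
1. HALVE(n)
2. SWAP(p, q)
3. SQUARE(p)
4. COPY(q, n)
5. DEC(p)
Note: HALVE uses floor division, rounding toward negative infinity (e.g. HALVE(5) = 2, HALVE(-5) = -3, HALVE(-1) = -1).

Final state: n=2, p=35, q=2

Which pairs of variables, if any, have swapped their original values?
None

Comparing initial and final values:
p: 3 → 35
q: 6 → 2
n: 4 → 2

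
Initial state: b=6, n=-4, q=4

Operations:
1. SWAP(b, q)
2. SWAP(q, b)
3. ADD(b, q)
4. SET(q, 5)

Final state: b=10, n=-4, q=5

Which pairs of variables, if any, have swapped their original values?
None

Comparing initial and final values:
q: 4 → 5
n: -4 → -4
b: 6 → 10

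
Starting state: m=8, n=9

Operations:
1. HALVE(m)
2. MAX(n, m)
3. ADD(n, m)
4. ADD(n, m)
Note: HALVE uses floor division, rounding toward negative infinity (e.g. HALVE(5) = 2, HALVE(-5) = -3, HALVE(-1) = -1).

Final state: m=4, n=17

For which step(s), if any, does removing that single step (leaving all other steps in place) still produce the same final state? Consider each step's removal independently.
Step(s) 2

Testing removal of each single step:
Without step 1: final = m=8, n=25 (different)
Without step 2: final = m=4, n=17 (same)
Without step 3: final = m=4, n=13 (different)
Without step 4: final = m=4, n=13 (different)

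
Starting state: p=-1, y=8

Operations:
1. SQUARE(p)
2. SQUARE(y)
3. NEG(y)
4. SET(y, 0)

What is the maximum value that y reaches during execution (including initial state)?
64

Values of y at each step:
Initial: y = 8
After step 1: y = 8
After step 2: y = 64 ← maximum
After step 3: y = -64
After step 4: y = 0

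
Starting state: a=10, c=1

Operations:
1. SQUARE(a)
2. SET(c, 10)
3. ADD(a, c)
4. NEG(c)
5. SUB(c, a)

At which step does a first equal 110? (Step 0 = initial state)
Step 3

Tracing a:
Initial: a = 10
After step 1: a = 100
After step 2: a = 100
After step 3: a = 110 ← first occurrence
After step 4: a = 110
After step 5: a = 110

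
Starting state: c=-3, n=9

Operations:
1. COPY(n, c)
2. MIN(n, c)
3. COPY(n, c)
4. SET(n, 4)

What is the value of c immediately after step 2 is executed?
c = -3

Tracing c through execution:
Initial: c = -3
After step 1 (COPY(n, c)): c = -3
After step 2 (MIN(n, c)): c = -3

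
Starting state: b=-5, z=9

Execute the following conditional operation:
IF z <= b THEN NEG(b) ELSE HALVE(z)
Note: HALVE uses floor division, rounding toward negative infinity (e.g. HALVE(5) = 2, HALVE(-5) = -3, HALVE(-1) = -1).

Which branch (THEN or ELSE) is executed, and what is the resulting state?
Branch: ELSE, Final state: b=-5, z=4

Evaluating condition: z <= b
z = 9, b = -5
Condition is False, so ELSE branch executes
After HALVE(z): b=-5, z=4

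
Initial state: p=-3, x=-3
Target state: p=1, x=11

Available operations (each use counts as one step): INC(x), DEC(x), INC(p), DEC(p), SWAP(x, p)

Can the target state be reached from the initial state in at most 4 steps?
No

The target state cannot be reached within 4 steps.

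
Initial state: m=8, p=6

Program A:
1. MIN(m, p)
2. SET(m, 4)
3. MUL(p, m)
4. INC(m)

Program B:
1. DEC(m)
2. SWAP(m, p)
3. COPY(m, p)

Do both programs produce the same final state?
No

Program A final state: m=5, p=24
Program B final state: m=7, p=7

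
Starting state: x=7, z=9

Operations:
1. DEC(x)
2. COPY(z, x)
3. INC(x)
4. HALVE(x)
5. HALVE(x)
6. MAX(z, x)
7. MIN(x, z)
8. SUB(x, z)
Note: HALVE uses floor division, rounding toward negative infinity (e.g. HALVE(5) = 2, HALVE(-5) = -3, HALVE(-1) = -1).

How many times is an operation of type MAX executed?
1

Counting MAX operations:
Step 6: MAX(z, x) ← MAX
Total: 1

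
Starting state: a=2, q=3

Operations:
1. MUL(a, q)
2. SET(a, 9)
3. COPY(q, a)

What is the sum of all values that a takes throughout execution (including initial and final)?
26

Values of a at each step:
Initial: a = 2
After step 1: a = 6
After step 2: a = 9
After step 3: a = 9
Sum = 2 + 6 + 9 + 9 = 26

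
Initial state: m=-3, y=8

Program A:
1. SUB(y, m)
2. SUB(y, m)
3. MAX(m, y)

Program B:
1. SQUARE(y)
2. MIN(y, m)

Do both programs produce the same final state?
No

Program A final state: m=14, y=14
Program B final state: m=-3, y=-3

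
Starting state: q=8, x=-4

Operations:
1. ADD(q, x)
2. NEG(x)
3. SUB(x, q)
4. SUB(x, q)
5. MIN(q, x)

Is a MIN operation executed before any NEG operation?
No

First MIN: step 5
First NEG: step 2
Since 5 > 2, NEG comes first.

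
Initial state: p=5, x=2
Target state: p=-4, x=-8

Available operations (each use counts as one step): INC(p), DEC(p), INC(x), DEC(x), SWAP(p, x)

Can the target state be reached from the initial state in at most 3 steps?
No

The target state cannot be reached within 3 steps.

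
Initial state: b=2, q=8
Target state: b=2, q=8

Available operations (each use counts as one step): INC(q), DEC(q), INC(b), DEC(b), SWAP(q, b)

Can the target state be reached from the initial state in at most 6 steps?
Yes

Path (0 steps): 0 steps (already at target)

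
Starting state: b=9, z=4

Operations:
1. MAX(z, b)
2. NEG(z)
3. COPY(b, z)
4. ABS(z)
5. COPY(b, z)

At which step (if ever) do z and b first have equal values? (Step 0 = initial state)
Step 1

z and b first become equal after step 1.

Comparing values at each step:
Initial: z=4, b=9
After step 1: z=9, b=9 ← equal!
After step 2: z=-9, b=9
After step 3: z=-9, b=-9 ← equal!
After step 4: z=9, b=-9
After step 5: z=9, b=9 ← equal!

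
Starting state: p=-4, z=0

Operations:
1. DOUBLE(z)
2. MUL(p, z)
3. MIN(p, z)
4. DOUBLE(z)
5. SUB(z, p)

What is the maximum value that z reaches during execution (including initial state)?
0

Values of z at each step:
Initial: z = 0 ← maximum
After step 1: z = 0
After step 2: z = 0
After step 3: z = 0
After step 4: z = 0
After step 5: z = 0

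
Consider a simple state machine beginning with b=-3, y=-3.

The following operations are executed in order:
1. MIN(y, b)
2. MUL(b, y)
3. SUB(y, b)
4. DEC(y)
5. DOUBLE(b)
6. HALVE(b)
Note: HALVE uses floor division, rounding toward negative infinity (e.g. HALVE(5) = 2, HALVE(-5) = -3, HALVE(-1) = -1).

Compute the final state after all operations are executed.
{b: 9, y: -13}

Step-by-step execution:
Initial: b=-3, y=-3
After step 1 (MIN(y, b)): b=-3, y=-3
After step 2 (MUL(b, y)): b=9, y=-3
After step 3 (SUB(y, b)): b=9, y=-12
After step 4 (DEC(y)): b=9, y=-13
After step 5 (DOUBLE(b)): b=18, y=-13
After step 6 (HALVE(b)): b=9, y=-13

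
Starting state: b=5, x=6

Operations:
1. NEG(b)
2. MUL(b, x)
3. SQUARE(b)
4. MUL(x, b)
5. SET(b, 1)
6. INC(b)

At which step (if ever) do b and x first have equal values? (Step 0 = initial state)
Never

b and x never become equal during execution.

Comparing values at each step:
Initial: b=5, x=6
After step 1: b=-5, x=6
After step 2: b=-30, x=6
After step 3: b=900, x=6
After step 4: b=900, x=5400
After step 5: b=1, x=5400
After step 6: b=2, x=5400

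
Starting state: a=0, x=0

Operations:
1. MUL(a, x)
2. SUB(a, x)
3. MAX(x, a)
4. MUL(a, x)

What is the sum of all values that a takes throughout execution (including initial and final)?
0

Values of a at each step:
Initial: a = 0
After step 1: a = 0
After step 2: a = 0
After step 3: a = 0
After step 4: a = 0
Sum = 0 + 0 + 0 + 0 + 0 = 0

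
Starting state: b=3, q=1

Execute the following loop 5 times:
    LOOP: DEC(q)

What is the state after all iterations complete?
b=3, q=-4

Iteration trace:
Start: b=3, q=1
After iteration 1: b=3, q=0
After iteration 2: b=3, q=-1
After iteration 3: b=3, q=-2
After iteration 4: b=3, q=-3
After iteration 5: b=3, q=-4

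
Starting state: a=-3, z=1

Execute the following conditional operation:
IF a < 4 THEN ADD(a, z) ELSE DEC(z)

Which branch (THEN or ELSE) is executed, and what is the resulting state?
Branch: THEN, Final state: a=-2, z=1

Evaluating condition: a < 4
a = -3
Condition is True, so THEN branch executes
After ADD(a, z): a=-2, z=1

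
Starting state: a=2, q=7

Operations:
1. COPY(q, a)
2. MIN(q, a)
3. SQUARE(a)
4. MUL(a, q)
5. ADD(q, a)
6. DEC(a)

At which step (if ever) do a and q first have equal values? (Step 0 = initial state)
Step 1

a and q first become equal after step 1.

Comparing values at each step:
Initial: a=2, q=7
After step 1: a=2, q=2 ← equal!
After step 2: a=2, q=2 ← equal!
After step 3: a=4, q=2
After step 4: a=8, q=2
After step 5: a=8, q=10
After step 6: a=7, q=10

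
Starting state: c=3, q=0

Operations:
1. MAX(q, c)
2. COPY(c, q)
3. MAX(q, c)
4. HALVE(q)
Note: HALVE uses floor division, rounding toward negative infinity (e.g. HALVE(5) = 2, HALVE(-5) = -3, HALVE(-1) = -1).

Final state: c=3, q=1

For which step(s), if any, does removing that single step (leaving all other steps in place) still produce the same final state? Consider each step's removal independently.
Step(s) 2, 3

Testing removal of each single step:
Without step 1: final = c=0, q=0 (different)
Without step 2: final = c=3, q=1 (same)
Without step 3: final = c=3, q=1 (same)
Without step 4: final = c=3, q=3 (different)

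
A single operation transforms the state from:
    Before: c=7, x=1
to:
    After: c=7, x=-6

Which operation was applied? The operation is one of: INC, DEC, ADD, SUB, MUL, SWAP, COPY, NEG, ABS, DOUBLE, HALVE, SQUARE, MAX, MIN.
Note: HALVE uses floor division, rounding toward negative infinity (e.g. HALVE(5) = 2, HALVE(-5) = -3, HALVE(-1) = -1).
SUB(x, c)

Analyzing the change:
Before: c=7, x=1
After: c=7, x=-6
Variable x changed from 1 to -6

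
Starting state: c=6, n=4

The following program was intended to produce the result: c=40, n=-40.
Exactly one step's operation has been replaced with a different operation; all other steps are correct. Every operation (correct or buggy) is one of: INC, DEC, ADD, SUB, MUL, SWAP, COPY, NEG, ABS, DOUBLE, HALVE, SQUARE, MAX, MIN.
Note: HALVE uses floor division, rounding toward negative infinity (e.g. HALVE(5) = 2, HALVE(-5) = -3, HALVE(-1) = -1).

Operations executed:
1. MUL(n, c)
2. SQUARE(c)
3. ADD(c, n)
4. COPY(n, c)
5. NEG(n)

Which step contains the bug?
Step 1

Trace with buggy code:
Initial: c=6, n=4
After step 1: c=6, n=24
After step 2: c=36, n=24
After step 3: c=60, n=24
After step 4: c=60, n=60
After step 5: c=60, n=-60
Actual final c=60, n=-60 ≠ expected c=40, n=-40.
Step 1 is the only position where a single-operation replacement can produce the expected result.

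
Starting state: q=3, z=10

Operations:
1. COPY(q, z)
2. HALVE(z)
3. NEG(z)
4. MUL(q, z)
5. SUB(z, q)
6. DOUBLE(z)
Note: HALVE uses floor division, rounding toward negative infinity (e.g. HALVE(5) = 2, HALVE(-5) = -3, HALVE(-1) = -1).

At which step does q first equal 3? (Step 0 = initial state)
Step 0

Tracing q:
Initial: q = 3 ← first occurrence
After step 1: q = 10
After step 2: q = 10
After step 3: q = 10
After step 4: q = -50
After step 5: q = -50
After step 6: q = -50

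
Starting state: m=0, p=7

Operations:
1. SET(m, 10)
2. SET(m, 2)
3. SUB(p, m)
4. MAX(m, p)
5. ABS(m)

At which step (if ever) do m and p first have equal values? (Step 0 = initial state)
Step 4

m and p first become equal after step 4.

Comparing values at each step:
Initial: m=0, p=7
After step 1: m=10, p=7
After step 2: m=2, p=7
After step 3: m=2, p=5
After step 4: m=5, p=5 ← equal!
After step 5: m=5, p=5 ← equal!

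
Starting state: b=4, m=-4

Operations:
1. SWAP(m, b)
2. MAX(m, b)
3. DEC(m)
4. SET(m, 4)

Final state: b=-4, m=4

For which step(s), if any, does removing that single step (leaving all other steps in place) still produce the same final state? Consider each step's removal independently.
Step(s) 2, 3

Testing removal of each single step:
Without step 1: final = b=4, m=4 (different)
Without step 2: final = b=-4, m=4 (same)
Without step 3: final = b=-4, m=4 (same)
Without step 4: final = b=-4, m=3 (different)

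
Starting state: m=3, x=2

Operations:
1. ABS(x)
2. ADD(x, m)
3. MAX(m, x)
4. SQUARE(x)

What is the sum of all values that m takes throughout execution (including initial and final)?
19

Values of m at each step:
Initial: m = 3
After step 1: m = 3
After step 2: m = 3
After step 3: m = 5
After step 4: m = 5
Sum = 3 + 3 + 3 + 5 + 5 = 19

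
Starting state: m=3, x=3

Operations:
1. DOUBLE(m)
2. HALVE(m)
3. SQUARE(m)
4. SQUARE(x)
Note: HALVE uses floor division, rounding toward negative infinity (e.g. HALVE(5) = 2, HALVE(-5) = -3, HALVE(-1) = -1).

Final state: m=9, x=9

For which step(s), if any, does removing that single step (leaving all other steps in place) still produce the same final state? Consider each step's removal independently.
None - removing any single step changes the final result

Testing removal of each single step:
Without step 1: final = m=1, x=9 (different)
Without step 2: final = m=36, x=9 (different)
Without step 3: final = m=3, x=9 (different)
Without step 4: final = m=9, x=3 (different)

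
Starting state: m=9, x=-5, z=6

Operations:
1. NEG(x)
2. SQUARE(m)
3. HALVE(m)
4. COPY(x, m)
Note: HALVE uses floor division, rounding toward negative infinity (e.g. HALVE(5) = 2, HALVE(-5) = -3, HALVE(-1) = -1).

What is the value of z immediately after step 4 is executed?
z = 6

Tracing z through execution:
Initial: z = 6
After step 1 (NEG(x)): z = 6
After step 2 (SQUARE(m)): z = 6
After step 3 (HALVE(m)): z = 6
After step 4 (COPY(x, m)): z = 6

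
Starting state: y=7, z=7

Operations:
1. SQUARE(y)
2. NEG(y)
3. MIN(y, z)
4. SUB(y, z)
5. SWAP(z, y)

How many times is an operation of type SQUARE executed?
1

Counting SQUARE operations:
Step 1: SQUARE(y) ← SQUARE
Total: 1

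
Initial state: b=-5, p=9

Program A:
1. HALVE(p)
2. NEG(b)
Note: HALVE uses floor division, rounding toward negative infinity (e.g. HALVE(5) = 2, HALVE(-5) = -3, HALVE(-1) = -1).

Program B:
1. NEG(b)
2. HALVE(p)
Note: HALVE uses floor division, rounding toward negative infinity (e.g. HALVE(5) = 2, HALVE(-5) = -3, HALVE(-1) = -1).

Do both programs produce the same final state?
Yes

Program A final state: b=5, p=4
Program B final state: b=5, p=4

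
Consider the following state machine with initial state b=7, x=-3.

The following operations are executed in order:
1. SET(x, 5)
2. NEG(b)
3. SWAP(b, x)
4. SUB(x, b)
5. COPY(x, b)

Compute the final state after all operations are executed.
{b: 5, x: 5}

Step-by-step execution:
Initial: b=7, x=-3
After step 1 (SET(x, 5)): b=7, x=5
After step 2 (NEG(b)): b=-7, x=5
After step 3 (SWAP(b, x)): b=5, x=-7
After step 4 (SUB(x, b)): b=5, x=-12
After step 5 (COPY(x, b)): b=5, x=5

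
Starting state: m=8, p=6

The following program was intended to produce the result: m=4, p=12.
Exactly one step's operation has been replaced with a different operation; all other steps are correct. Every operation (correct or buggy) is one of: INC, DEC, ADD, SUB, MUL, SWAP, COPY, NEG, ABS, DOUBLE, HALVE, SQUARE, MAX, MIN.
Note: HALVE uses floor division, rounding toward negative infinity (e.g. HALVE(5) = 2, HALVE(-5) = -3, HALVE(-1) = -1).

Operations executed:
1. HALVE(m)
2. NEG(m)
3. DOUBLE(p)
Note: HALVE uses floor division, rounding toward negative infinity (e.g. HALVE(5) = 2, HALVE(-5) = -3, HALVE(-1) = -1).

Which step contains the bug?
Step 2

Trace with buggy code:
Initial: m=8, p=6
After step 1: m=4, p=6
After step 2: m=-4, p=6
After step 3: m=-4, p=12
Actual final m=-4, p=12 ≠ expected m=4, p=12.
Step 2 is the only position where a single-operation replacement can produce the expected result.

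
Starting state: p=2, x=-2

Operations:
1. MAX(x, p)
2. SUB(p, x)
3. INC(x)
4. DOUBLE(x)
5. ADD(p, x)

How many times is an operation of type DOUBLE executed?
1

Counting DOUBLE operations:
Step 4: DOUBLE(x) ← DOUBLE
Total: 1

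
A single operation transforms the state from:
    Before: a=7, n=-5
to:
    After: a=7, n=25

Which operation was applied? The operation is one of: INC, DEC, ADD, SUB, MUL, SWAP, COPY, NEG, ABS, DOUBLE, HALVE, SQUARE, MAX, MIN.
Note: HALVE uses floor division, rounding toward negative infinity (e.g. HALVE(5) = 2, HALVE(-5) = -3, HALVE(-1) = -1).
SQUARE(n)

Analyzing the change:
Before: a=7, n=-5
After: a=7, n=25
Variable n changed from -5 to 25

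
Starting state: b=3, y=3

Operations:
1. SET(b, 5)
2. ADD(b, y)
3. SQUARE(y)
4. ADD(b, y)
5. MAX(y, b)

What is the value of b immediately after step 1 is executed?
b = 5

Tracing b through execution:
Initial: b = 3
After step 1 (SET(b, 5)): b = 5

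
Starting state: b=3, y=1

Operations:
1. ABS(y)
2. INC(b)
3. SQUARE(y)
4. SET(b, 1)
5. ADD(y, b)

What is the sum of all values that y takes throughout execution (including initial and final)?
7

Values of y at each step:
Initial: y = 1
After step 1: y = 1
After step 2: y = 1
After step 3: y = 1
After step 4: y = 1
After step 5: y = 2
Sum = 1 + 1 + 1 + 1 + 1 + 2 = 7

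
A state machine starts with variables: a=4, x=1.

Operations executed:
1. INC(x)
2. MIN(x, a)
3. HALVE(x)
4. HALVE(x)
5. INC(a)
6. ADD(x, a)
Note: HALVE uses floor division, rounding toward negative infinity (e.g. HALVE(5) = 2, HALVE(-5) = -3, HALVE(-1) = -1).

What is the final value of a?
a = 5

Tracing execution:
Step 1: INC(x) → a = 4
Step 2: MIN(x, a) → a = 4
Step 3: HALVE(x) → a = 4
Step 4: HALVE(x) → a = 4
Step 5: INC(a) → a = 5
Step 6: ADD(x, a) → a = 5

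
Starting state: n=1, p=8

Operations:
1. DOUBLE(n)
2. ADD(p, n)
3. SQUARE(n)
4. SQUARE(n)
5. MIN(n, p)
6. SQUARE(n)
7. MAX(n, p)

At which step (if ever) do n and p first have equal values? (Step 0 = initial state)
Step 5

n and p first become equal after step 5.

Comparing values at each step:
Initial: n=1, p=8
After step 1: n=2, p=8
After step 2: n=2, p=10
After step 3: n=4, p=10
After step 4: n=16, p=10
After step 5: n=10, p=10 ← equal!
After step 6: n=100, p=10
After step 7: n=100, p=10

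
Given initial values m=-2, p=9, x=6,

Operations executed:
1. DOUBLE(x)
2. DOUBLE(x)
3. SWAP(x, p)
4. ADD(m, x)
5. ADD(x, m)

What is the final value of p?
p = 24

Tracing execution:
Step 1: DOUBLE(x) → p = 9
Step 2: DOUBLE(x) → p = 9
Step 3: SWAP(x, p) → p = 24
Step 4: ADD(m, x) → p = 24
Step 5: ADD(x, m) → p = 24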